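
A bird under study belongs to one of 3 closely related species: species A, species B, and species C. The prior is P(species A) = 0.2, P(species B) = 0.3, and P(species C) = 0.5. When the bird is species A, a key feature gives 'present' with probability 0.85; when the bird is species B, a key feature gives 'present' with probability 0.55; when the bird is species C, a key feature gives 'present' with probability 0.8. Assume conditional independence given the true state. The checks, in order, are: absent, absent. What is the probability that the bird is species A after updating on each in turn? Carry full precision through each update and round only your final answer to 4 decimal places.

After 'absent': normaliser = 0.15·0.2000 + 0.45·0.3000 + 0.2·0.5000; P(species A) ≈ 0.1132, P(species B) ≈ 0.5094, P(species C) ≈ 0.3774
After 'absent': normaliser = 0.15·0.1132 + 0.45·0.5094 + 0.2·0.3774; P(species A) ≈ 0.0528, P(species B) ≈ 0.7126, P(species C) ≈ 0.2346

0.0528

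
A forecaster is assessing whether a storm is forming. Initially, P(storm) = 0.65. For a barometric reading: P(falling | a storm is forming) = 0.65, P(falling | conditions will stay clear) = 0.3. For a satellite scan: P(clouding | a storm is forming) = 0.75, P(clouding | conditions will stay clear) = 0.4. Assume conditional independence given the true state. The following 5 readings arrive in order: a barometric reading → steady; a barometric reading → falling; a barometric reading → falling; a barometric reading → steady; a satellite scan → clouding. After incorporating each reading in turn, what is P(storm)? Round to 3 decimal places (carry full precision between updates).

0.803

After a barometric reading='steady': P(storm) = 0.35·0.6500 / (0.35·0.6500 + 0.7·0.3500) ≈ 0.4815
After a barometric reading='falling': P(storm) = 0.65·0.4815 / (0.65·0.4815 + 0.3·0.5185) ≈ 0.6680
After a barometric reading='falling': P(storm) = 0.65·0.6680 / (0.65·0.6680 + 0.3·0.3320) ≈ 0.8134
After a barometric reading='steady': P(storm) = 0.35·0.8134 / (0.35·0.8134 + 0.7·0.1866) ≈ 0.6855
After a satellite scan='clouding': P(storm) = 0.75·0.6855 / (0.75·0.6855 + 0.4·0.3145) ≈ 0.8034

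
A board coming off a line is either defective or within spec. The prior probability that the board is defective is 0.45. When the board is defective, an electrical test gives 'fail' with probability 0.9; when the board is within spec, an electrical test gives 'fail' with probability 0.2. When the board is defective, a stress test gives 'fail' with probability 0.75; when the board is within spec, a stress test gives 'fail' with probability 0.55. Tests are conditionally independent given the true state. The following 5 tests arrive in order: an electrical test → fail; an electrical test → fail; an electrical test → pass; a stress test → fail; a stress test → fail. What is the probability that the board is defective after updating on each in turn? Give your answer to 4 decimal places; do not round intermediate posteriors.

0.7939

After an electrical test='fail': P(defective) = 0.9·0.4500 / (0.9·0.4500 + 0.2·0.5500) ≈ 0.7864
After an electrical test='fail': P(defective) = 0.9·0.7864 / (0.9·0.7864 + 0.2·0.2136) ≈ 0.9431
After an electrical test='pass': P(defective) = 0.1·0.9431 / (0.1·0.9431 + 0.8·0.0569) ≈ 0.6744
After a stress test='fail': P(defective) = 0.75·0.6744 / (0.75·0.6744 + 0.55·0.3256) ≈ 0.7385
After a stress test='fail': P(defective) = 0.75·0.7385 / (0.75·0.7385 + 0.55·0.2615) ≈ 0.7939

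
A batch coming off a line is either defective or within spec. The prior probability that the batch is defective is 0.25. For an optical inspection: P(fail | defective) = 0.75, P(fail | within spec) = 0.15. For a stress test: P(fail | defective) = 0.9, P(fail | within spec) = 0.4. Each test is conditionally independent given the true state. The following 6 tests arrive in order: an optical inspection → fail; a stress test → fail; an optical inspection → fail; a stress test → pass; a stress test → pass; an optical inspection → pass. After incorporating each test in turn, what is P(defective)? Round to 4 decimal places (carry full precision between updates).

After an optical inspection='fail': P(defective) = 0.75·0.2500 / (0.75·0.2500 + 0.15·0.7500) ≈ 0.6250
After a stress test='fail': P(defective) = 0.9·0.6250 / (0.9·0.6250 + 0.4·0.3750) ≈ 0.7895
After an optical inspection='fail': P(defective) = 0.75·0.7895 / (0.75·0.7895 + 0.15·0.2105) ≈ 0.9494
After a stress test='pass': P(defective) = 0.1·0.9494 / (0.1·0.9494 + 0.6·0.0506) ≈ 0.7576
After a stress test='pass': P(defective) = 0.1·0.7576 / (0.1·0.7576 + 0.6·0.2424) ≈ 0.3425
After an optical inspection='pass': P(defective) = 0.25·0.3425 / (0.25·0.3425 + 0.85·0.6575) ≈ 0.1328

0.1328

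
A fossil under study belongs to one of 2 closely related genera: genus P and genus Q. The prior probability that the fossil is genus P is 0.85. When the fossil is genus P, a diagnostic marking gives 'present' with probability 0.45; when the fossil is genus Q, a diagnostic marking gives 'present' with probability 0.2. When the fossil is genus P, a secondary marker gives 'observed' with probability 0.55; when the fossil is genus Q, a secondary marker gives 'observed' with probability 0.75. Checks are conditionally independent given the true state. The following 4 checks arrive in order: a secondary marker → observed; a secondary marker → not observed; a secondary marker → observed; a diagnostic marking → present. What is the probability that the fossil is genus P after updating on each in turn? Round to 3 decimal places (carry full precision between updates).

0.925

Apply Bayes' rule sequentially, carrying P(genus P) forward.
After a secondary marker='observed': P(genus P) = 0.55·0.8500 / (0.55·0.8500 + 0.75·0.1500) ≈ 0.8060
After a secondary marker='not observed': P(genus P) = 0.45·0.8060 / (0.45·0.8060 + 0.25·0.1940) ≈ 0.8821
After a secondary marker='observed': P(genus P) = 0.55·0.8821 / (0.55·0.8821 + 0.75·0.1179) ≈ 0.8458
After a diagnostic marking='present': P(genus P) = 0.45·0.8458 / (0.45·0.8458 + 0.2·0.1542) ≈ 0.9250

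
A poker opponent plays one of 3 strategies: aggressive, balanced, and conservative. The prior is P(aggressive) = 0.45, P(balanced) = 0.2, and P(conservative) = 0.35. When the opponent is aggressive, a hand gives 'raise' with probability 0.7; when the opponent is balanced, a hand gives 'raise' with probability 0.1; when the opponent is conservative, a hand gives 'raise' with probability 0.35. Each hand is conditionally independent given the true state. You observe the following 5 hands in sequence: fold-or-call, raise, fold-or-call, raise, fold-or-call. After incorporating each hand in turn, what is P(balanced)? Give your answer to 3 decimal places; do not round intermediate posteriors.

After 'fold-or-call': normaliser = 0.3·0.4500 + 0.9·0.2000 + 0.65·0.3500; P(aggressive) ≈ 0.2488, P(balanced) ≈ 0.3318, P(conservative) ≈ 0.4194
After 'raise': normaliser = 0.7·0.2488 + 0.1·0.3318 + 0.35·0.4194; P(aggressive) ≈ 0.4919, P(balanced) ≈ 0.0937, P(conservative) ≈ 0.4144
After 'fold-or-call': normaliser = 0.3·0.4919 + 0.9·0.0937 + 0.65·0.4144; P(aggressive) ≈ 0.2944, P(balanced) ≈ 0.1682, P(conservative) ≈ 0.5374
After 'raise': normaliser = 0.7·0.2944 + 0.1·0.1682 + 0.35·0.5374; P(aggressive) ≈ 0.5014, P(balanced) ≈ 0.0409, P(conservative) ≈ 0.4577
After 'fold-or-call': normaliser = 0.3·0.5014 + 0.9·0.0409 + 0.65·0.4577; P(aggressive) ≈ 0.3103, P(balanced) ≈ 0.0760, P(conservative) ≈ 0.6137

0.076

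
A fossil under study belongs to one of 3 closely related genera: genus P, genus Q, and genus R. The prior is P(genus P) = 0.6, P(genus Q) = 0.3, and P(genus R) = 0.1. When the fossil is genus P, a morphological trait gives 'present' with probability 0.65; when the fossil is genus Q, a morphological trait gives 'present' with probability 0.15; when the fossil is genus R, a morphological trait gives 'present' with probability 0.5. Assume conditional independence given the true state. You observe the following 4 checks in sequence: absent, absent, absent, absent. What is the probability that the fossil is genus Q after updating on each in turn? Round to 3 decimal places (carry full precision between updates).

0.911

Apply Bayes' rule sequentially, carrying P(genus Q) forward.
After 'absent': normaliser = 0.35·0.6000 + 0.85·0.3000 + 0.5·0.1000; P(genus P) ≈ 0.4078, P(genus Q) ≈ 0.4951, P(genus R) ≈ 0.0971
After 'absent': normaliser = 0.35·0.4078 + 0.85·0.4951 + 0.5·0.0971; P(genus P) ≈ 0.2331, P(genus Q) ≈ 0.6875, P(genus R) ≈ 0.0793
After 'absent': normaliser = 0.35·0.2331 + 0.85·0.6875 + 0.5·0.0793; P(genus P) ≈ 0.1156, P(genus Q) ≈ 0.8282, P(genus R) ≈ 0.0562
After 'absent': normaliser = 0.35·0.1156 + 0.85·0.8282 + 0.5·0.0562; P(genus P) ≈ 0.0524, P(genus Q) ≈ 0.9112, P(genus R) ≈ 0.0364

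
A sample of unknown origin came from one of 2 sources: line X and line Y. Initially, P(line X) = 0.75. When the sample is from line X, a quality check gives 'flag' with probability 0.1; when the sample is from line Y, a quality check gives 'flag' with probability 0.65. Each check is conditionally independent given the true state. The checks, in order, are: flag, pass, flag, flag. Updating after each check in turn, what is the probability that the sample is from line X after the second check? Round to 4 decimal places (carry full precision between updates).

0.5427

After 'flag': P(line X) = 0.1·0.7500 / (0.1·0.7500 + 0.65·0.2500) ≈ 0.3158
After 'pass': P(line X) = 0.9·0.3158 / (0.9·0.3158 + 0.35·0.6842) ≈ 0.5427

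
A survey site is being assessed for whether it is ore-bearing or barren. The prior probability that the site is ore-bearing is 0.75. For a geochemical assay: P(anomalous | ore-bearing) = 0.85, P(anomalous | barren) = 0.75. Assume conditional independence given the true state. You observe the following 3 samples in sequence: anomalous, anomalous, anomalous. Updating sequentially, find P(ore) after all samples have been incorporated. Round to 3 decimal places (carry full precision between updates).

0.814

After 'anomalous': P(ore) = 0.85·0.7500 / (0.85·0.7500 + 0.75·0.2500) ≈ 0.7727
After 'anomalous': P(ore) = 0.85·0.7727 / (0.85·0.7727 + 0.75·0.2273) ≈ 0.7940
After 'anomalous': P(ore) = 0.85·0.7940 / (0.85·0.7940 + 0.75·0.2060) ≈ 0.8137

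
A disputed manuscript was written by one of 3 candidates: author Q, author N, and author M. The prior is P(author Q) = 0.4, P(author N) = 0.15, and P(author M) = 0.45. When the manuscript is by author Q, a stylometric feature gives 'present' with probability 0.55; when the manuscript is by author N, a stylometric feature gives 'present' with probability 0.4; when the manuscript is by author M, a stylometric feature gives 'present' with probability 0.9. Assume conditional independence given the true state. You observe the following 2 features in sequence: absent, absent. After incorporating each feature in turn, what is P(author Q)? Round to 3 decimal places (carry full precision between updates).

After 'absent': normaliser = 0.45·0.4000 + 0.6·0.1500 + 0.1·0.4500; P(author Q) ≈ 0.5714, P(author N) ≈ 0.2857, P(author M) ≈ 0.1429
After 'absent': normaliser = 0.45·0.5714 + 0.6·0.2857 + 0.1·0.1429; P(author Q) ≈ 0.5806, P(author N) ≈ 0.3871, P(author M) ≈ 0.0323

0.581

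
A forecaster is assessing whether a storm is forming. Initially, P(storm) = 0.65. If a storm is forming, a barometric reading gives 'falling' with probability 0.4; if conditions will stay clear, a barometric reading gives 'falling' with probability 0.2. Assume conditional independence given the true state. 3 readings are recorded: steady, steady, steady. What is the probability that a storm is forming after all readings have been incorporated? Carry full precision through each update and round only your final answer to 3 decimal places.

After 'steady': P(storm) = 0.6·0.6500 / (0.6·0.6500 + 0.8·0.3500) ≈ 0.5821
After 'steady': P(storm) = 0.6·0.5821 / (0.6·0.5821 + 0.8·0.4179) ≈ 0.5109
After 'steady': P(storm) = 0.6·0.5109 / (0.6·0.5109 + 0.8·0.4891) ≈ 0.4393

0.439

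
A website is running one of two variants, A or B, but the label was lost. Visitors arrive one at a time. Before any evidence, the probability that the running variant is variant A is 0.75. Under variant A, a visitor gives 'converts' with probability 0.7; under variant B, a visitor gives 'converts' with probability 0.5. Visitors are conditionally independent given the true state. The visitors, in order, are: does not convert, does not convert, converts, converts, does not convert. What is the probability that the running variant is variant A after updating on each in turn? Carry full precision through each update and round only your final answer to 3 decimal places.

0.559

Each posterior becomes the prior for the next update.
After 'does not convert': P(A) = 0.3·0.7500 / (0.3·0.7500 + 0.5·0.2500) ≈ 0.6429
After 'does not convert': P(A) = 0.3·0.6429 / (0.3·0.6429 + 0.5·0.3571) ≈ 0.5192
After 'converts': P(A) = 0.7·0.5192 / (0.7·0.5192 + 0.5·0.4808) ≈ 0.6019
After 'converts': P(A) = 0.7·0.6019 / (0.7·0.6019 + 0.5·0.3981) ≈ 0.6792
After 'does not convert': P(A) = 0.3·0.6792 / (0.3·0.6792 + 0.5·0.3208) ≈ 0.5595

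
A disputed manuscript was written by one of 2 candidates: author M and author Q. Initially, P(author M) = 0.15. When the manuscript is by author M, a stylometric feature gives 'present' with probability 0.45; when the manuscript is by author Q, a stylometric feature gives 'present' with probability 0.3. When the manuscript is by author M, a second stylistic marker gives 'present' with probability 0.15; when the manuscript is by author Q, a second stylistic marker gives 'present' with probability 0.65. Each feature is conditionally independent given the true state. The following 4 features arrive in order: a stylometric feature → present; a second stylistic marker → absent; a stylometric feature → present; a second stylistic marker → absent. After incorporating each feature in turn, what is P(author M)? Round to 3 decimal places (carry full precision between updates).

0.701

After a stylometric feature='present': P(author M) = 0.45·0.1500 / (0.45·0.1500 + 0.3·0.8500) ≈ 0.2093
After a second stylistic marker='absent': P(author M) = 0.85·0.2093 / (0.85·0.2093 + 0.35·0.7907) ≈ 0.3913
After a stylometric feature='present': P(author M) = 0.45·0.3913 / (0.45·0.3913 + 0.3·0.6087) ≈ 0.4909
After a second stylistic marker='absent': P(author M) = 0.85·0.4909 / (0.85·0.4909 + 0.35·0.5091) ≈ 0.7008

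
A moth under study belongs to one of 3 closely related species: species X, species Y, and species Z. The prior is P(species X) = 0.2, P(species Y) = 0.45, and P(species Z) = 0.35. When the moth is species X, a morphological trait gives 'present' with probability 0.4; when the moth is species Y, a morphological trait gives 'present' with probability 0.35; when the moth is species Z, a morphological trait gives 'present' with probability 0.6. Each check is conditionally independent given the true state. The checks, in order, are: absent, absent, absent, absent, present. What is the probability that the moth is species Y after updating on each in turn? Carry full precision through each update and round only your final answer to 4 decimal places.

0.6410

After 'absent': normaliser = 0.6·0.2000 + 0.65·0.4500 + 0.4·0.3500; P(species X) ≈ 0.2172, P(species Y) ≈ 0.5294, P(species Z) ≈ 0.2534
After 'absent': normaliser = 0.6·0.2172 + 0.65·0.5294 + 0.4·0.2534; P(species X) ≈ 0.2263, P(species Y) ≈ 0.5976, P(species Z) ≈ 0.1760
After 'absent': normaliser = 0.6·0.2263 + 0.65·0.5976 + 0.4·0.1760; P(species X) ≈ 0.2284, P(species Y) ≈ 0.6532, P(species Z) ≈ 0.1184
After 'absent': normaliser = 0.6·0.2284 + 0.65·0.6532 + 0.4·0.1184; P(species X) ≈ 0.2250, P(species Y) ≈ 0.6972, P(species Z) ≈ 0.0778
After 'present': normaliser = 0.4·0.2250 + 0.35·0.6972 + 0.6·0.0778; P(species X) ≈ 0.2364, P(species Y) ≈ 0.6410, P(species Z) ≈ 0.1226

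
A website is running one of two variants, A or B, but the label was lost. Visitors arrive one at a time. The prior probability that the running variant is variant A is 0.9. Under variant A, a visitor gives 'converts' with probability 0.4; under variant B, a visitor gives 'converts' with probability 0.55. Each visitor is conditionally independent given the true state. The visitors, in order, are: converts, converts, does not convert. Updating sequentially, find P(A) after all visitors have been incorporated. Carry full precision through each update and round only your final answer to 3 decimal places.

0.864

After 'converts': P(A) = 0.4·0.9000 / (0.4·0.9000 + 0.55·0.1000) ≈ 0.8675
After 'converts': P(A) = 0.4·0.8675 / (0.4·0.8675 + 0.55·0.1325) ≈ 0.8264
After 'does not convert': P(A) = 0.6·0.8264 / (0.6·0.8264 + 0.45·0.1736) ≈ 0.8639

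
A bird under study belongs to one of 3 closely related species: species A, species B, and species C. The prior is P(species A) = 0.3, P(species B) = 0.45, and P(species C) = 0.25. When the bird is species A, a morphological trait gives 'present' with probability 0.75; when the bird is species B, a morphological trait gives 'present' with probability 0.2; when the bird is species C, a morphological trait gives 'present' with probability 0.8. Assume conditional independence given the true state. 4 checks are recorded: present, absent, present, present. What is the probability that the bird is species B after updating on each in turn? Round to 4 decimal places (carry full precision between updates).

After 'present': normaliser = 0.75·0.3000 + 0.2·0.4500 + 0.8·0.2500; P(species A) ≈ 0.4369, P(species B) ≈ 0.1748, P(species C) ≈ 0.3883
After 'absent': normaliser = 0.25·0.4369 + 0.8·0.1748 + 0.2·0.3883; P(species A) ≈ 0.3343, P(species B) ≈ 0.4279, P(species C) ≈ 0.2377
After 'present': normaliser = 0.75·0.3343 + 0.2·0.4279 + 0.8·0.2377; P(species A) ≈ 0.4762, P(species B) ≈ 0.1626, P(species C) ≈ 0.3612
After 'present': normaliser = 0.75·0.4762 + 0.2·0.1626 + 0.8·0.3612; P(species A) ≈ 0.5263, P(species B) ≈ 0.0479, P(species C) ≈ 0.4258

0.0479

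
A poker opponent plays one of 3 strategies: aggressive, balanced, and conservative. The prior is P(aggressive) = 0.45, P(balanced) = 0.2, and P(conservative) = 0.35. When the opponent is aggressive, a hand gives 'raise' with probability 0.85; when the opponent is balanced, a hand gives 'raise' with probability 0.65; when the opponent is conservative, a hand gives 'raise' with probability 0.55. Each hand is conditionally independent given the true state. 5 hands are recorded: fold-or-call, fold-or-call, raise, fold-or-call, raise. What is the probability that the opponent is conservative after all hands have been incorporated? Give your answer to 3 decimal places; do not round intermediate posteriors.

Apply Bayes' rule sequentially, carrying P(conservative) forward.
After 'fold-or-call': normaliser = 0.15·0.4500 + 0.35·0.2000 + 0.45·0.3500; P(aggressive) ≈ 0.2288, P(balanced) ≈ 0.2373, P(conservative) ≈ 0.5339
After 'fold-or-call': normaliser = 0.15·0.2288 + 0.35·0.2373 + 0.45·0.5339; P(aggressive) ≈ 0.0960, P(balanced) ≈ 0.2322, P(conservative) ≈ 0.6718
After 'raise': normaliser = 0.85·0.0960 + 0.65·0.2322 + 0.55·0.6718; P(aggressive) ≈ 0.1355, P(balanced) ≈ 0.2507, P(conservative) ≈ 0.6138
After 'fold-or-call': normaliser = 0.15·0.1355 + 0.35·0.2507 + 0.45·0.6138; P(aggressive) ≈ 0.0529, P(balanced) ≈ 0.2284, P(conservative) ≈ 0.7187
After 'raise': normaliser = 0.85·0.0529 + 0.65·0.2284 + 0.55·0.7187; P(aggressive) ≈ 0.0764, P(balanced) ≈ 0.2522, P(conservative) ≈ 0.6715

0.671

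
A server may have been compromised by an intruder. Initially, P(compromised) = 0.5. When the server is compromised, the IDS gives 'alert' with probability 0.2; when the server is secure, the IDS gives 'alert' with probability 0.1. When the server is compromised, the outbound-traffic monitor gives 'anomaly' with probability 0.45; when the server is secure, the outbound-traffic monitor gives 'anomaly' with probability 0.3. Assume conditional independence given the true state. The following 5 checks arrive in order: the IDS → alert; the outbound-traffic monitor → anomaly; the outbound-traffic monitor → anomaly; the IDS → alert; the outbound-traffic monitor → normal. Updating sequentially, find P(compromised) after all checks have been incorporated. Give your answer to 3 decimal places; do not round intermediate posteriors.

Each posterior becomes the prior for the next update.
After the IDS='alert': P(compromised) = 0.2·0.5000 / (0.2·0.5000 + 0.1·0.5000) ≈ 0.6667
After the outbound-traffic monitor='anomaly': P(compromised) = 0.45·0.6667 / (0.45·0.6667 + 0.3·0.3333) ≈ 0.7500
After the outbound-traffic monitor='anomaly': P(compromised) = 0.45·0.7500 / (0.45·0.7500 + 0.3·0.2500) ≈ 0.8182
After the IDS='alert': P(compromised) = 0.2·0.8182 / (0.2·0.8182 + 0.1·0.1818) ≈ 0.9000
After the outbound-traffic monitor='normal': P(compromised) = 0.55·0.9000 / (0.55·0.9000 + 0.7·0.1000) ≈ 0.8761

0.876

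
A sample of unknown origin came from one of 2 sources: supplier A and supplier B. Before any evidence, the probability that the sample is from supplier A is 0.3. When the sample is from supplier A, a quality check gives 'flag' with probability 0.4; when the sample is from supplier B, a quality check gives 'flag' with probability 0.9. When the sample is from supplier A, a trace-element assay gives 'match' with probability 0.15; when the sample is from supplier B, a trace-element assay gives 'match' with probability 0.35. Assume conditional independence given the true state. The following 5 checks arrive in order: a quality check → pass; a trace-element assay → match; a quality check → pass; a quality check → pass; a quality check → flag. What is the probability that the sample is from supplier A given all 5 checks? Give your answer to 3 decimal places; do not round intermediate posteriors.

0.946

After a quality check='pass': P(supplier A) = 0.6·0.3000 / (0.6·0.3000 + 0.1·0.7000) ≈ 0.7200
After a trace-element assay='match': P(supplier A) = 0.15·0.7200 / (0.15·0.7200 + 0.35·0.2800) ≈ 0.5243
After a quality check='pass': P(supplier A) = 0.6·0.5243 / (0.6·0.5243 + 0.1·0.4757) ≈ 0.8686
After a quality check='pass': P(supplier A) = 0.6·0.8686 / (0.6·0.8686 + 0.1·0.1314) ≈ 0.9754
After a quality check='flag': P(supplier A) = 0.4·0.9754 / (0.4·0.9754 + 0.9·0.0246) ≈ 0.9463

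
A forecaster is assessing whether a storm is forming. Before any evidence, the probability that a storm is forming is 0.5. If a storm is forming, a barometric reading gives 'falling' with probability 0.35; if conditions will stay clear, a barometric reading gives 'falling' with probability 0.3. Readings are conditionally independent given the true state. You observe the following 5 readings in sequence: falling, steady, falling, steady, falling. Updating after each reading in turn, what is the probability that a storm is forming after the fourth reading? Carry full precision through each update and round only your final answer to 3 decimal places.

Apply Bayes' rule sequentially, carrying P(storm) forward.
After 'falling': P(storm) = 0.35·0.5000 / (0.35·0.5000 + 0.3·0.5000) ≈ 0.5385
After 'steady': P(storm) = 0.65·0.5385 / (0.65·0.5385 + 0.7·0.4615) ≈ 0.5200
After 'falling': P(storm) = 0.35·0.5200 / (0.35·0.5200 + 0.3·0.4800) ≈ 0.5583
After 'steady': P(storm) = 0.65·0.5583 / (0.65·0.5583 + 0.7·0.4417) ≈ 0.5399

0.540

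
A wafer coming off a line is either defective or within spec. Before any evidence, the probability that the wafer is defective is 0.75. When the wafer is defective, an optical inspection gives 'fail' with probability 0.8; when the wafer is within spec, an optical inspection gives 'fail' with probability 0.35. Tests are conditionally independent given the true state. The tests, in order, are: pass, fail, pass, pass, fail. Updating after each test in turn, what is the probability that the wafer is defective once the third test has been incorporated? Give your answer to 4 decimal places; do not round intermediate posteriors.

0.3936

After 'pass': P(defective) = 0.2·0.7500 / (0.2·0.7500 + 0.65·0.2500) ≈ 0.4800
After 'fail': P(defective) = 0.8·0.4800 / (0.8·0.4800 + 0.35·0.5200) ≈ 0.6784
After 'pass': P(defective) = 0.2·0.6784 / (0.2·0.6784 + 0.65·0.3216) ≈ 0.3936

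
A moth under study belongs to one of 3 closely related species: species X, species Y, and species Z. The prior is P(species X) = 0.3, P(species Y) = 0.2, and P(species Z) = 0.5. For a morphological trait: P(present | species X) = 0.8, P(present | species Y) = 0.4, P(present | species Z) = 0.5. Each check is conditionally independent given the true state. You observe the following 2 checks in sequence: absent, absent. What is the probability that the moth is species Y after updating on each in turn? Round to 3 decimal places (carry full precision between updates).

0.344

Apply Bayes' rule sequentially, carrying P(species Y) forward.
After 'absent': normaliser = 0.2·0.3000 + 0.6·0.2000 + 0.5·0.5000; P(species X) ≈ 0.1395, P(species Y) ≈ 0.2791, P(species Z) ≈ 0.5814
After 'absent': normaliser = 0.2·0.1395 + 0.6·0.2791 + 0.5·0.5814; P(species X) ≈ 0.0574, P(species Y) ≈ 0.3445, P(species Z) ≈ 0.5981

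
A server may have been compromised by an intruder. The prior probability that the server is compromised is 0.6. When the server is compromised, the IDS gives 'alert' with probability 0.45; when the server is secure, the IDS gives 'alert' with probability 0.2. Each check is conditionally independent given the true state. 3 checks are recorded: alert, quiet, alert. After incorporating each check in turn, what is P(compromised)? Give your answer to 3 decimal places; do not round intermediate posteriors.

After 'alert': P(compromised) = 0.45·0.6000 / (0.45·0.6000 + 0.2·0.4000) ≈ 0.7714
After 'quiet': P(compromised) = 0.55·0.7714 / (0.55·0.7714 + 0.8·0.2286) ≈ 0.6988
After 'alert': P(compromised) = 0.45·0.6988 / (0.45·0.6988 + 0.2·0.3012) ≈ 0.8392

0.839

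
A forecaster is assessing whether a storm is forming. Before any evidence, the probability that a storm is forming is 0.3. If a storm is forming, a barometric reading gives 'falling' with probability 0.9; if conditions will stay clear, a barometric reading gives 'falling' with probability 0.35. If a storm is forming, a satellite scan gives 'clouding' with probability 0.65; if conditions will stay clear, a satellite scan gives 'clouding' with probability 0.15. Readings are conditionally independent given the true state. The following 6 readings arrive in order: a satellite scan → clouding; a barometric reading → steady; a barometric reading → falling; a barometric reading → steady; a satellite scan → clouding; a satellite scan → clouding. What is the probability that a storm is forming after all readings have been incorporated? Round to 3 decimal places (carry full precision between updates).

0.680

After a satellite scan='clouding': P(storm) = 0.65·0.3000 / (0.65·0.3000 + 0.15·0.7000) ≈ 0.6500
After a barometric reading='steady': P(storm) = 0.1·0.6500 / (0.1·0.6500 + 0.65·0.3500) ≈ 0.2222
After a barometric reading='falling': P(storm) = 0.9·0.2222 / (0.9·0.2222 + 0.35·0.7778) ≈ 0.4235
After a barometric reading='steady': P(storm) = 0.1·0.4235 / (0.1·0.4235 + 0.65·0.5765) ≈ 0.1016
After a satellite scan='clouding': P(storm) = 0.65·0.1016 / (0.65·0.1016 + 0.15·0.8984) ≈ 0.3288
After a satellite scan='clouding': P(storm) = 0.65·0.3288 / (0.65·0.3288 + 0.15·0.6712) ≈ 0.6797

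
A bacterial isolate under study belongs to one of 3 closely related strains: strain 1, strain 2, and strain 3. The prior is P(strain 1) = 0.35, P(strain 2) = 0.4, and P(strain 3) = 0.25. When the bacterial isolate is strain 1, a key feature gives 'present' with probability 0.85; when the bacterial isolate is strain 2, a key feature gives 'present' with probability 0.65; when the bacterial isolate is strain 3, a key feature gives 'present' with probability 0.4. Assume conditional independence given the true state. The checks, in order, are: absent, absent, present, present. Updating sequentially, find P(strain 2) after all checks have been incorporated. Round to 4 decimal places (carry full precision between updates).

Apply Bayes' rule sequentially, carrying P(strain 2) forward.
After 'absent': normaliser = 0.15·0.3500 + 0.35·0.4000 + 0.6·0.2500; P(strain 1) ≈ 0.1533, P(strain 2) ≈ 0.4088, P(strain 3) ≈ 0.4380
After 'absent': normaliser = 0.15·0.1533 + 0.35·0.4088 + 0.6·0.4380; P(strain 1) ≈ 0.0536, P(strain 2) ≈ 0.3336, P(strain 3) ≈ 0.6128
After 'present': normaliser = 0.85·0.0536 + 0.65·0.3336 + 0.4·0.6128; P(strain 1) ≈ 0.0898, P(strain 2) ≈ 0.4273, P(strain 3) ≈ 0.4829
After 'present': normaliser = 0.85·0.0898 + 0.65·0.4273 + 0.4·0.4829; P(strain 1) ≈ 0.1395, P(strain 2) ≈ 0.5075, P(strain 3) ≈ 0.3530

0.5075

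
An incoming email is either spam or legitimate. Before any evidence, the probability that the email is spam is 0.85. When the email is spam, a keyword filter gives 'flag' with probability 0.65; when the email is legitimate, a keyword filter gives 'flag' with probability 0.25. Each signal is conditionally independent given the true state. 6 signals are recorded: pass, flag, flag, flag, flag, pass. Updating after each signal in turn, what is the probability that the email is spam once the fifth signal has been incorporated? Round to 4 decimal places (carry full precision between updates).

After 'pass': P(spam) = 0.35·0.8500 / (0.35·0.8500 + 0.75·0.1500) ≈ 0.7256
After 'flag': P(spam) = 0.65·0.7256 / (0.65·0.7256 + 0.25·0.2744) ≈ 0.8730
After 'flag': P(spam) = 0.65·0.8730 / (0.65·0.8730 + 0.25·0.1270) ≈ 0.9470
After 'flag': P(spam) = 0.65·0.9470 / (0.65·0.9470 + 0.25·0.0530) ≈ 0.9789
After 'flag': P(spam) = 0.65·0.9789 / (0.65·0.9789 + 0.25·0.0211) ≈ 0.9918

0.9918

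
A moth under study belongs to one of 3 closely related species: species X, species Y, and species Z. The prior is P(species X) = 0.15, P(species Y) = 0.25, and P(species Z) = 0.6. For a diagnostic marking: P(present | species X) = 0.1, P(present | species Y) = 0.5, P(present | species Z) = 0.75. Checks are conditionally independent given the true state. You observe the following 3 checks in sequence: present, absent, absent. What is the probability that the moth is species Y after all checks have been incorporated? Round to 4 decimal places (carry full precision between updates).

0.4369

After 'present': normaliser = 0.1·0.1500 + 0.5·0.2500 + 0.75·0.6000; P(species X) ≈ 0.0254, P(species Y) ≈ 0.2119, P(species Z) ≈ 0.7627
After 'absent': normaliser = 0.9·0.0254 + 0.5·0.2119 + 0.25·0.7627; P(species X) ≈ 0.0716, P(species Y) ≈ 0.3316, P(species Z) ≈ 0.5968
After 'absent': normaliser = 0.9·0.0716 + 0.5·0.3316 + 0.25·0.5968; P(species X) ≈ 0.1699, P(species Y) ≈ 0.4369, P(species Z) ≈ 0.3932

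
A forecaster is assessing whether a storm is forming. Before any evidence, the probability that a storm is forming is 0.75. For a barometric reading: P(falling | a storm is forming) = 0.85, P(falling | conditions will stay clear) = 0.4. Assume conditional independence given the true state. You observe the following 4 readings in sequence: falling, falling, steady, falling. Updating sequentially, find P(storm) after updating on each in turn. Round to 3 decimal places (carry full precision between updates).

0.878

Each posterior becomes the prior for the next update.
After 'falling': P(storm) = 0.85·0.7500 / (0.85·0.7500 + 0.4·0.2500) ≈ 0.8644
After 'falling': P(storm) = 0.85·0.8644 / (0.85·0.8644 + 0.4·0.1356) ≈ 0.9313
After 'steady': P(storm) = 0.15·0.9313 / (0.15·0.9313 + 0.6·0.0687) ≈ 0.7720
After 'falling': P(storm) = 0.85·0.7720 / (0.85·0.7720 + 0.4·0.2280) ≈ 0.8780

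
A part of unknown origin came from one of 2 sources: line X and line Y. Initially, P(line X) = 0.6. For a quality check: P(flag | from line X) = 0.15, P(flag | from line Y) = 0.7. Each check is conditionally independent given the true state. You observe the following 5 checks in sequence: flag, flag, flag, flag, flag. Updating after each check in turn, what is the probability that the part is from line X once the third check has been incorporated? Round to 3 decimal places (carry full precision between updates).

0.015

Each posterior becomes the prior for the next update.
After 'flag': P(line X) = 0.15·0.6000 / (0.15·0.6000 + 0.7·0.4000) ≈ 0.2432
After 'flag': P(line X) = 0.15·0.2432 / (0.15·0.2432 + 0.7·0.7568) ≈ 0.0644
After 'flag': P(line X) = 0.15·0.0644 / (0.15·0.0644 + 0.7·0.9356) ≈ 0.0145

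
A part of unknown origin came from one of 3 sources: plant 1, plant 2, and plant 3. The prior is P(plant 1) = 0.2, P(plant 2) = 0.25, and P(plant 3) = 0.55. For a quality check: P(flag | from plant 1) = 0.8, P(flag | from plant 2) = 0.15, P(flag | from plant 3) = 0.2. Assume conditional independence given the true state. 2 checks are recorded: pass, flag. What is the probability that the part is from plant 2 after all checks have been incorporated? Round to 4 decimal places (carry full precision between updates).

Each posterior becomes the prior for the next update.
After 'pass': normaliser = 0.2·0.2000 + 0.85·0.2500 + 0.8·0.5500; P(plant 1) ≈ 0.0578, P(plant 2) ≈ 0.3069, P(plant 3) ≈ 0.6354
After 'flag': normaliser = 0.8·0.0578 + 0.15·0.3069 + 0.2·0.6354; P(plant 1) ≈ 0.2107, P(plant 2) ≈ 0.2099, P(plant 3) ≈ 0.5794

0.2099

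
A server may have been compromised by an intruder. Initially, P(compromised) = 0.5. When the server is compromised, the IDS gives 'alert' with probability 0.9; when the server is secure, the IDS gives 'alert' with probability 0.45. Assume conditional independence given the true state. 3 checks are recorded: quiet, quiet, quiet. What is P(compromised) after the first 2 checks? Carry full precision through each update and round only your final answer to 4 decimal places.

0.0320

After 'quiet': P(compromised) = 0.1·0.5000 / (0.1·0.5000 + 0.55·0.5000) ≈ 0.1538
After 'quiet': P(compromised) = 0.1·0.1538 / (0.1·0.1538 + 0.55·0.8462) ≈ 0.0320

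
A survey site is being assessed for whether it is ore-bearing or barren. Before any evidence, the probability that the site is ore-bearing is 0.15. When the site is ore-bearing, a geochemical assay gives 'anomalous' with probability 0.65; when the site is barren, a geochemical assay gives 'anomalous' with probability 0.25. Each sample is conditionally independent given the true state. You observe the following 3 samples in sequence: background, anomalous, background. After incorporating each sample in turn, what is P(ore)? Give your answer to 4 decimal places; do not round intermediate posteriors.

0.0908

Apply Bayes' rule sequentially, carrying P(ore) forward.
After 'background': P(ore) = 0.35·0.1500 / (0.35·0.1500 + 0.75·0.8500) ≈ 0.0761
After 'anomalous': P(ore) = 0.65·0.0761 / (0.65·0.0761 + 0.25·0.9239) ≈ 0.1764
After 'background': P(ore) = 0.35·0.1764 / (0.35·0.1764 + 0.75·0.8236) ≈ 0.0908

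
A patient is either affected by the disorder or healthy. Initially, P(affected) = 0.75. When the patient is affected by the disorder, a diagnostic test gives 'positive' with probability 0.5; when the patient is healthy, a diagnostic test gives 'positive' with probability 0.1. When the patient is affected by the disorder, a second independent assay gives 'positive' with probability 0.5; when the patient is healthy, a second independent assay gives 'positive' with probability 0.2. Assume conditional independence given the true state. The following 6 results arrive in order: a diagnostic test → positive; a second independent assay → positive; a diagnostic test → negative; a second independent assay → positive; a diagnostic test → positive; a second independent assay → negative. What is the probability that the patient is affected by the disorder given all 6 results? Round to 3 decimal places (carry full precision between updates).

After a diagnostic test='positive': P(affected) = 0.5·0.7500 / (0.5·0.7500 + 0.1·0.2500) ≈ 0.9375
After a second independent assay='positive': P(affected) = 0.5·0.9375 / (0.5·0.9375 + 0.2·0.0625) ≈ 0.9740
After a diagnostic test='negative': P(affected) = 0.5·0.9740 / (0.5·0.9740 + 0.9·0.0260) ≈ 0.9542
After a second independent assay='positive': P(affected) = 0.5·0.9542 / (0.5·0.9542 + 0.2·0.0458) ≈ 0.9812
After a diagnostic test='positive': P(affected) = 0.5·0.9812 / (0.5·0.9812 + 0.1·0.0188) ≈ 0.9962
After a second independent assay='negative': P(affected) = 0.5·0.9962 / (0.5·0.9962 + 0.8·0.0038) ≈ 0.9939

0.994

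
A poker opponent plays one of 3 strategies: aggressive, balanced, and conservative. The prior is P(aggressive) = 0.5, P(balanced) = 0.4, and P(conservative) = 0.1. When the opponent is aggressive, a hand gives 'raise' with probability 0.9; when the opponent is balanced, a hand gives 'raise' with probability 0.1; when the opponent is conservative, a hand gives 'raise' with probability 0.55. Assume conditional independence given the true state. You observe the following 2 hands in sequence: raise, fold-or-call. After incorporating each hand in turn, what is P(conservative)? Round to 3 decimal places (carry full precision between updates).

After 'raise': normaliser = 0.9·0.5000 + 0.1·0.4000 + 0.55·0.1000; P(aggressive) ≈ 0.8257, P(balanced) ≈ 0.0734, P(conservative) ≈ 0.1009
After 'fold-or-call': normaliser = 0.1·0.8257 + 0.9·0.0734 + 0.45·0.1009; P(aggressive) ≈ 0.4255, P(balanced) ≈ 0.3404, P(conservative) ≈ 0.2340

0.234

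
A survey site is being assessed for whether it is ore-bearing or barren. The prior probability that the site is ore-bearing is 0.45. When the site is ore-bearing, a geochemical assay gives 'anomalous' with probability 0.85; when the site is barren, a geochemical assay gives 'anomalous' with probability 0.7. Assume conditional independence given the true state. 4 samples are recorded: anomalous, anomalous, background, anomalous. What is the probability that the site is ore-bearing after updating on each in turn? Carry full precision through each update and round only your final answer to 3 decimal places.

0.423

After 'anomalous': P(ore) = 0.85·0.4500 / (0.85·0.4500 + 0.7·0.5500) ≈ 0.4984
After 'anomalous': P(ore) = 0.85·0.4984 / (0.85·0.4984 + 0.7·0.5016) ≈ 0.5468
After 'background': P(ore) = 0.15·0.5468 / (0.15·0.5468 + 0.3·0.4532) ≈ 0.3762
After 'anomalous': P(ore) = 0.85·0.3762 / (0.85·0.3762 + 0.7·0.6238) ≈ 0.4228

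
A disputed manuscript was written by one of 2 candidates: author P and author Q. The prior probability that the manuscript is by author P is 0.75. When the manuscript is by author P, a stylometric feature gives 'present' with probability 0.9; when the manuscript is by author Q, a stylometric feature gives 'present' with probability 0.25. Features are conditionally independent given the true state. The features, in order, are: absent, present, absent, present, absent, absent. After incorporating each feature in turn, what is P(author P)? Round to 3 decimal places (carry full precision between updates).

After 'absent': P(author P) = 0.1·0.7500 / (0.1·0.7500 + 0.75·0.2500) ≈ 0.2857
After 'present': P(author P) = 0.9·0.2857 / (0.9·0.2857 + 0.25·0.7143) ≈ 0.5902
After 'absent': P(author P) = 0.1·0.5902 / (0.1·0.5902 + 0.75·0.4098) ≈ 0.1611
After 'present': P(author P) = 0.9·0.1611 / (0.9·0.1611 + 0.25·0.8389) ≈ 0.4087
After 'absent': P(author P) = 0.1·0.4087 / (0.1·0.4087 + 0.75·0.5913) ≈ 0.0844
After 'absent': P(author P) = 0.1·0.0844 / (0.1·0.0844 + 0.75·0.9156) ≈ 0.0121

0.012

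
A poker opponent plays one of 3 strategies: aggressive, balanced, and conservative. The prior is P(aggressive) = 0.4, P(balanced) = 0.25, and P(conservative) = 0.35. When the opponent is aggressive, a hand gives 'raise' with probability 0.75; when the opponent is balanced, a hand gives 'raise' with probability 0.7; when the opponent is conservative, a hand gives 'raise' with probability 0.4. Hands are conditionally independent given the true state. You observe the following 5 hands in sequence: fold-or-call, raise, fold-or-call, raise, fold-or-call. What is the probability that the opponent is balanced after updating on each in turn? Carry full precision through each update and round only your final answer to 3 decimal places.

0.175

After 'fold-or-call': normaliser = 0.25·0.4000 + 0.3·0.2500 + 0.6·0.3500; P(aggressive) ≈ 0.2597, P(balanced) ≈ 0.1948, P(conservative) ≈ 0.5455
After 'raise': normaliser = 0.75·0.2597 + 0.7·0.1948 + 0.4·0.5455; P(aggressive) ≈ 0.3546, P(balanced) ≈ 0.2482, P(conservative) ≈ 0.3972
After 'fold-or-call': normaliser = 0.25·0.3546 + 0.3·0.2482 + 0.6·0.3972; P(aggressive) ≈ 0.2208, P(balanced) ≈ 0.1855, P(conservative) ≈ 0.5936
After 'raise': normaliser = 0.75·0.2208 + 0.7·0.1855 + 0.4·0.5936; P(aggressive) ≈ 0.3108, P(balanced) ≈ 0.2437, P(conservative) ≈ 0.4455
After 'fold-or-call': normaliser = 0.25·0.3108 + 0.3·0.2437 + 0.6·0.4455; P(aggressive) ≈ 0.1858, P(balanced) ≈ 0.1748, P(conservative) ≈ 0.6394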